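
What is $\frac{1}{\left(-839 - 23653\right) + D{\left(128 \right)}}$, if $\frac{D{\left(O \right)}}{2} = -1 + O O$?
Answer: $\frac{1}{8274} \approx 0.00012086$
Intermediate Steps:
$D{\left(O \right)} = -2 + 2 O^{2}$ ($D{\left(O \right)} = 2 \left(-1 + O O\right) = 2 \left(-1 + O^{2}\right) = -2 + 2 O^{2}$)
$\frac{1}{\left(-839 - 23653\right) + D{\left(128 \right)}} = \frac{1}{\left(-839 - 23653\right) - \left(2 - 2 \cdot 128^{2}\right)} = \frac{1}{-24492 + \left(-2 + 2 \cdot 16384\right)} = \frac{1}{-24492 + \left(-2 + 32768\right)} = \frac{1}{-24492 + 32766} = \frac{1}{8274}$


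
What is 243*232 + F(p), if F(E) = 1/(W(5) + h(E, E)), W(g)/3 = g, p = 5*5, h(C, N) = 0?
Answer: 845641/15 ≈ 56376.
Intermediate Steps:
p = 25
W(g) = 3*g
F(E) = 1/15 (F(E) = 1/(3*5 + 0) = 1/(15 + 0) = 1/15)
243*232 + F(p) = 243*232 + 1/15 = 56376 + 1/15 = 845641/15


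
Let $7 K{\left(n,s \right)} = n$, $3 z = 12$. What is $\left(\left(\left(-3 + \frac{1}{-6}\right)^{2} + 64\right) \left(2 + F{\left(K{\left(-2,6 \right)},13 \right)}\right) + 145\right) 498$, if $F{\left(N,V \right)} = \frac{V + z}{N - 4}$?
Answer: $- \frac{10541}{36} \approx -292.81$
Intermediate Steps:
$z = 4$ ($z = \frac{1}{3} \cdot 12 = 4$)
$K{\left(n,s \right)} = \frac{n}{7}$
$F{\left(N,V \right)} = \frac{4 + V}{-4 + N}$ ($F{\left(N,V \right)} = \frac{V + 4}{N - 4} = \frac{4 + V}{-4 + N}$)
$\left(\left(\left(-3 + \frac{1}{-6}\right)^{2} + 64\right) \left(2 + F{\left(K{\left(-2,6 \right)},13 \right)}\right) + 145\right) 498 = \left(\left(\left(-3 + \frac{1}{-6}\right)^{2} + 64\right) \left(2 + \frac{4 + 13}{-4 + \frac{1}{7} \left(-2\right)}\right) + 145\right) 498 = \left(\left(\left(-3 - \frac{1}{6}\right)^{2} + 64\right) \left(2 + \frac{1}{-4 - \frac{2}{7}} \cdot 17\right) + 145\right) 498 = \left(\left(\left(- \frac{19}{6}\right)^{2} + 64\right) \left(2 + \frac{1}{- \frac{30}{7}} \cdot 17\right) + 145\right) 498 = \left(\left(\frac{361}{36} + 64\right) \left(2 - \frac{119}{30}\right) + 145\right) 498 = \left(\frac{2665 \left(2 - \frac{119}{30}\right)}{36} + 145\right) 498 = \left(\frac{2665}{36} \left(- \frac{59}{30}\right) + 145\right) 498 = \left(- \frac{31447}{216} + 145\right) 498 = \left(- \frac{127}{216}\right) 498 = - \frac{10541}{36}$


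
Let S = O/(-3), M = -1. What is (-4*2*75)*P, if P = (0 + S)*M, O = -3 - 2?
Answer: 1000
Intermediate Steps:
O = -5
S = 5/3 (S = -5/(-3) = -5*(-⅓) = 5/3 ≈ 1.6667)
P = -5/3 (P = (0 + 5/3)*(-1) = (5/3)*(-1) = -5/3 ≈ -1.6667)
(-4*2*75)*P = (-4*2*75)*(-5/3) = -8*75*(-5/3) = -600*(-5/3) = 1000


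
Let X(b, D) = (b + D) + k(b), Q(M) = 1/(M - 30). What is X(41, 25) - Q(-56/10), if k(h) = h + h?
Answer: 26349/178 ≈ 148.03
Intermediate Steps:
k(h) = 2*h
Q(M) = 1/(-30 + M)
X(b, D) = D + 3*b (X(b, D) = (b + D) + 2*b = (D + b) + 2*b = D + 3*b)
X(41, 25) - Q(-56/10) = (25 + 3*41) - 1/(-30 - 56/10) = (25 + 123) - 1/(-30 - 56*⅒) = 148 - 1/(-30 - 28/5) = 148 - 1/(-178/5) = 148 - 1*(-5/178) = 148 + 5/178 = 26349/178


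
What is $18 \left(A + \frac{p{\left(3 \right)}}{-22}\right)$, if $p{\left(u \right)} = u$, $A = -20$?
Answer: $- \frac{3987}{11} \approx -362.45$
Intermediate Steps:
$18 \left(A + \frac{p{\left(3 \right)}}{-22}\right) = 18 \left(-20 + \frac{3}{-22}\right) = 18 \left(-20 + 3 \left(- \frac{1}{22}\right)\right) = 18 \left(-20 - \frac{3}{22}\right) = 18 \left(- \frac{443}{22}\right) = - \frac{3987}{11}$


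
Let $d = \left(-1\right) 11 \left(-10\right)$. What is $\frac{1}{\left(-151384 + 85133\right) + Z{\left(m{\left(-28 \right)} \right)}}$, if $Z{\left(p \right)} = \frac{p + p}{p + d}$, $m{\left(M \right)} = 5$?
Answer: $- \frac{23}{1523771} \approx -1.5094 \cdot 10^{-5}$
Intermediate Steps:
$d = 110$ ($d = \left(-11\right) \left(-10\right) = 110$)
$Z{\left(p \right)} = \frac{2 p}{110 + p}$ ($Z{\left(p \right)} = \frac{p + p}{p + 110} = \frac{2 p}{110 + p}$)
$\frac{1}{\left(-151384 + 85133\right) + Z{\left(m{\left(-28 \right)} \right)}} = \frac{1}{\left(-151384 + 85133\right) + 2 \cdot 5 \frac{1}{110 + 5}} = \frac{1}{-66251 + 2 \cdot 5 \cdot \frac{1}{115}} = \frac{1}{-66251 + \frac{2}{23}} = \frac{1}{- \frac{1523771}{23}} = - \frac{23}{1523771}$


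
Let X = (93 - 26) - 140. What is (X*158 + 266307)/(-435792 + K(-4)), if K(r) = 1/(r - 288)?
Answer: -74393716/127251265 ≈ -0.58462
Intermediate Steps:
X = -73 (X = 67 - 140 = -73)
K(r) = 1/(-288 + r)
(X*158 + 266307)/(-435792 + K(-4)) = (-73*158 + 266307)/(-435792 + 1/(-288 - 4)) = (-11534 + 266307)/(-435792 + 1/(-292)) = 254773/(-435792 - 1/292) = 254773/(-127251265/292) = 254773*(-292/127251265) = -74393716/127251265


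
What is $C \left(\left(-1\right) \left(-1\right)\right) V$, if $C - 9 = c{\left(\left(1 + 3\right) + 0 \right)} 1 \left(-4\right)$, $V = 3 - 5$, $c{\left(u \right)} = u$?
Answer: $14$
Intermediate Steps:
$V = -2$ ($V = 3 - 5 = -2$)
$C = -7$ ($C = 9 + \left(\left(1 + 3\right) + 0\right) 1 \left(-4\right) = 9 + \left(4 + 0\right) 1 \left(-4\right) = 9 + 4 \cdot 1 \left(-4\right) = 9 + 4 \left(-4\right) = 9 - 16 = -7$)
$C \left(\left(-1\right) \left(-1\right)\right) V = - 7 \left(\left(-1\right) \left(-1\right)\right) \left(-2\right) = \left(-7\right) 1 \left(-2\right) = \left(-7\right) \left(-2\right) = 14$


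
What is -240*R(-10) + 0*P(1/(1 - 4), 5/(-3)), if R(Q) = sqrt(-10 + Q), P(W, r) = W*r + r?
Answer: -480*I*sqrt(5) ≈ -1073.3*I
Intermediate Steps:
P(W, r) = r + W*r
-240*R(-10) + 0*P(1/(1 - 4), 5/(-3)) = -240*sqrt(-10 - 10) + 0*((5/(-3))*(1 + 1/(1 - 4))) = -480*I*sqrt(5) + 0*((5*(-1/3))*(1 + 1/(-3))) = -480*I*sqrt(5) + 0*(-5*(1 - 1/3)/3) = -480*I*sqrt(5) + 0*(-5/3*2/3) = -480*I*sqrt(5) + 0*(-10/9) = -480*I*sqrt(5) + 0 = -480*I*sqrt(5)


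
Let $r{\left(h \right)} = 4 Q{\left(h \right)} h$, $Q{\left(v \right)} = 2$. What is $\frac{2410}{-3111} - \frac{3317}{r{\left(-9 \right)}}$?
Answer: $\frac{3381889}{74664} \approx 45.295$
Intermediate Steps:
$r{\left(h \right)} = 8 h$ ($r{\left(h \right)} = 4 \cdot 2 h = 8 h$)
$\frac{2410}{-3111} - \frac{3317}{r{\left(-9 \right)}} = \frac{2410}{-3111} - \frac{3317}{8 \left(-9\right)} = 2410 \left(- \frac{1}{3111}\right) - \frac{3317}{-72} = - \frac{2410}{3111} - - \frac{3317}{72} = - \frac{2410}{3111} + \frac{3317}{72} = \frac{3381889}{74664}$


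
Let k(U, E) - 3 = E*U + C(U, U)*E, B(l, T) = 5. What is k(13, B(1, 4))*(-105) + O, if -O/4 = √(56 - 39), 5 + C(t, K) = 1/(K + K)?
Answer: -117915/26 - 4*√17 ≈ -4551.7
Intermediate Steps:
C(t, K) = -5 + 1/(2*K) (C(t, K) = -5 + 1/(K + K) = -5 + 1/(2*K))
k(U, E) = 3 + E*U + E*(-5 + 1/(2*U)) (k(U, E) = 3 + (E*U + (-5 + 1/(2*U))*E) = 3 + (E*U + E*(-5 + 1/(2*U))) = 3 + E*U + E*(-5 + 1/(2*U)))
O = -4*√17 (O = -4*√(56 - 39) = -4*√17 ≈ -16.492)
k(13, B(1, 4))*(-105) + O = (3 - 5*5 + 5*13 + (½)*5/13)*(-105) - 4*√17 = (3 - 25 + 65 + (½)*5*(1/13))*(-105) - 4*√17 = (3 - 25 + 65 + 5/26)*(-105) - 4*√17 = (1123/26)*(-105) - 4*√17 = -117915/26 - 4*√17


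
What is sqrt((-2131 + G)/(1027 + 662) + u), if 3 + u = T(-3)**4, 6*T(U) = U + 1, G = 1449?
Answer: 2*I*sqrt(21768395)/5067 ≈ 1.8416*I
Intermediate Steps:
T(U) = 1/6 + U/6 (T(U) = (U + 1)/6 = (1 + U)/6 = 1/6 + U/6)
u = -242/81 (u = -3 + (1/6 + (1/6)*(-3))**4 = -3 + (1/6 - 1/2)**4 = -3 + (-1/3)**4 = -3 + 1/81 = -242/81 ≈ -2.9877)
sqrt((-2131 + G)/(1027 + 662) + u) = sqrt((-2131 + 1449)/(1027 + 662) - 242/81) = sqrt(-682/1689 - 242/81) = sqrt(-154660/45603) = 2*I*sqrt(21768395)/5067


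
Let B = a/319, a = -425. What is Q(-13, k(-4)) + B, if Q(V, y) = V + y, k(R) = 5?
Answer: -2977/319 ≈ -9.3323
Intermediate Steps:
B = -425/319 ≈ -1.3323
Q(-13, k(-4)) + B = (-13 + 5) - 425/319 = -8 - 425/319 = -2977/319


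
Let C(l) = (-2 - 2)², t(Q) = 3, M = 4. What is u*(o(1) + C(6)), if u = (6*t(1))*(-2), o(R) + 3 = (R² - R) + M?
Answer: -612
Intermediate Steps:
C(l) = 16 (C(l) = (-4)² = 16)
o(R) = 1 + R² - R (o(R) = -3 + ((R² - R) + 4) = -3 + (4 + R² - R) = 1 + R² - R)
u = -36 (u = (6*3)*(-2) = 18*(-2) = -36)
u*(o(1) + C(6)) = -36*((1 + 1² - 1*1) + 16) = -36*((1 + 1 - 1) + 16) = -36*(1 + 16) = -36*17 = -612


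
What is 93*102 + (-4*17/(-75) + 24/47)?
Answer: 33443146/3525 ≈ 9487.4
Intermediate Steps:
93*102 + (-4*17/(-75) + 24/47) = 9486 + (-68*(-1/75) + 24*(1/47)) = 9486 + (68/75 + 24/47) = 9486 + 4996/3525 = 33443146/3525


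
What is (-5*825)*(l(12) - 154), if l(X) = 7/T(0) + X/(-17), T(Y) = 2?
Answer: 21206625/34 ≈ 6.2372e+5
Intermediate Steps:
l(X) = 7/2 - X/17 (l(X) = 7/2 + X/(-17) = 7*(½) + X*(-1/17) = 7/2 - X/17)
(-5*825)*(l(12) - 154) = (-5*825)*((7/2 - 1/17*12) - 154) = -4125*((7/2 - 12/17) - 154) = -4125*(95/34 - 154) = -4125*(-5141/34) = 21206625/34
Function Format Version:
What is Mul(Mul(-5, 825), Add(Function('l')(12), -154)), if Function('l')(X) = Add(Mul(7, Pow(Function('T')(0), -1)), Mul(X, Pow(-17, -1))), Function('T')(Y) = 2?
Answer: Rational(21206625, 34) ≈ 6.2372e+5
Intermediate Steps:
Function('l')(X) = Add(Rational(7, 2), Mul(Rational(-1, 17), X)) (Function('l')(X) = Add(Mul(7, Pow(2, -1)), Mul(X, Pow(-17, -1))) = Add(Mul(7, Rational(1, 2)), Mul(X, Rational(-1, 17))) = Add(Rational(7, 2), Mul(Rational(-1, 17), X)))
Mul(Mul(-5, 825), Add(Function('l')(12), -154)) = Mul(Mul(-5, 825), Add(Add(Rational(7, 2), Mul(Rational(-1, 17), 12)), -154)) = Mul(-4125, Add(Add(Rational(7, 2), Rational(-12, 17)), -154)) = Mul(-4125, Add(Rational(95, 34), -154)) = Mul(-4125, Rational(-5141, 34)) = Rational(21206625, 34)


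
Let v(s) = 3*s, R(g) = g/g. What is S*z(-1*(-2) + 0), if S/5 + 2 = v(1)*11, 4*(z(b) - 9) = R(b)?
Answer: 5735/4 ≈ 1433.8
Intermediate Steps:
R(g) = 1
z(b) = 37/4 (z(b) = 9 + (1/4)*1 = 9 + 1/4 = 37/4)
S = 155 (S = -10 + 5*((3*1)*11) = -10 + 5*(3*11) = -10 + 5*33 = -10 + 165 = 155)
S*z(-1*(-2) + 0) = 155*(37/4) = 5735/4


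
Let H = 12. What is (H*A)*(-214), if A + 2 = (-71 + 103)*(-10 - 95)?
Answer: 8633616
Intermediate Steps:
A = -3362 (A = -2 + (-71 + 103)*(-10 - 95) = -2 + 32*(-105) = -2 - 3360 = -3362)
(H*A)*(-214) = (12*(-3362))*(-214) = -40344*(-214) = 8633616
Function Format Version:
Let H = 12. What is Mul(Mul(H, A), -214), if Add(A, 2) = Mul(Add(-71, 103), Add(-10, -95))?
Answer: 8633616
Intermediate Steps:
A = -3362 (A = Add(-2, Mul(Add(-71, 103), Add(-10, -95))) = Add(-2, Mul(32, -105)) = Add(-2, -3360) = -3362)
Mul(Mul(H, A), -214) = Mul(Mul(12, -3362), -214) = Mul(-40344, -214) = 8633616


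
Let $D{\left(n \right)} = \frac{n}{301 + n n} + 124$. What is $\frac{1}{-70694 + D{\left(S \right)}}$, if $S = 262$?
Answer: $- \frac{68945}{4865448388} \approx -1.417 \cdot 10^{-5}$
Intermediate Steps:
$D{\left(n \right)} = 124 + \frac{n}{301 + n^{2}}$ ($D{\left(n \right)} = \frac{n}{301 + n^{2}} + 124 = 124 + \frac{n}{301 + n^{2}}$)
$\frac{1}{-70694 + D{\left(S \right)}} = \frac{1}{-70694 + \frac{37324 + 262 + 124 \cdot 262^{2}}{301 + 262^{2}}} = \frac{1}{-70694 + \frac{37324 + 262 + 124 \cdot 68644}{301 + 68644}} = \frac{1}{-70694 + \frac{37324 + 262 + 8511856}{68945}} = \frac{1}{-70694 + \frac{1}{68945} \cdot 8549442} = \frac{1}{-70694 + \frac{8549442}{68945}} = \frac{1}{- \frac{4865448388}{68945}} = - \frac{68945}{4865448388}$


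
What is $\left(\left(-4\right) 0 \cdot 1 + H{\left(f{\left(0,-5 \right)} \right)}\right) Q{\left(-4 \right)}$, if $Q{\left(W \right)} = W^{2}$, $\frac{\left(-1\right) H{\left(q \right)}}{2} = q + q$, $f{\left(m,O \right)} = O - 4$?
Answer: $576$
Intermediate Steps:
$f{\left(m,O \right)} = -4 + O$ ($f{\left(m,O \right)} = O - 4 = -4 + O$)
$H{\left(q \right)} = - 4 q$ ($H{\left(q \right)} = - 2 \left(q + q\right) = - 2 \cdot 2 q = - 4 q$)
$\left(\left(-4\right) 0 \cdot 1 + H{\left(f{\left(0,-5 \right)} \right)}\right) Q{\left(-4 \right)} = \left(\left(-4\right) 0 \cdot 1 - 4 \left(-4 - 5\right)\right) \left(-4\right)^{2} = \left(0 \cdot 1 - -36\right) 16 = \left(0 + 36\right) 16 = 36 \cdot 16 = 576$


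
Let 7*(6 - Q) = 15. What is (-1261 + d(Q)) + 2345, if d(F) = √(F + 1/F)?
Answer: 1084 + √16338/63 ≈ 1086.0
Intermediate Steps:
Q = 27/7 (Q = 6 - ⅐*15 = 6 - 15/7 = 27/7 ≈ 3.8571)
(-1261 + d(Q)) + 2345 = (-1261 + √(27/7 + 1/(27/7))) + 2345 = (-1261 + √(27/7 + 7/27)) + 2345 = (-1261 + √(778/189)) + 2345 = (-1261 + √16338/63) + 2345 = 1084 + √16338/63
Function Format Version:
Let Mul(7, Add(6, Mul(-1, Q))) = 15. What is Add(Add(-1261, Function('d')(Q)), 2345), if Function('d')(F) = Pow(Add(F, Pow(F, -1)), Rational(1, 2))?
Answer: Add(1084, Mul(Rational(1, 63), Pow(16338, Rational(1, 2)))) ≈ 1086.0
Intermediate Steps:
Q = Rational(27, 7) (Q = Add(6, Mul(Rational(-1, 7), 15)) = Add(6, Rational(-15, 7)) = Rational(27, 7) ≈ 3.8571)
Add(Add(-1261, Function('d')(Q)), 2345) = Add(Add(-1261, Pow(Add(Rational(27, 7), Pow(Rational(27, 7), -1)), Rational(1, 2))), 2345) = Add(Add(-1261, Pow(Add(Rational(27, 7), Rational(7, 27)), Rational(1, 2))), 2345) = Add(Add(-1261, Pow(Rational(778, 189), Rational(1, 2))), 2345) = Add(Add(-1261, Mul(Rational(1, 63), Pow(16338, Rational(1, 2)))), 2345) = Add(1084, Mul(Rational(1, 63), Pow(16338, Rational(1, 2))))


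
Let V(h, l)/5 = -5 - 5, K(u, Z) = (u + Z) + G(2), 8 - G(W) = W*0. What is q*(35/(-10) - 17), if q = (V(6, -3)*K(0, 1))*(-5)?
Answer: -46125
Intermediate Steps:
G(W) = 8 (G(W) = 8 - W*0 = 8 - 1*0 = 8 + 0 = 8)
K(u, Z) = 8 + Z + u (K(u, Z) = (u + Z) + 8 = (Z + u) + 8 = 8 + Z + u)
V(h, l) = -50 (V(h, l) = 5*(-5 - 5) = 5*(-10) = -50)
q = 2250 (q = -50*(8 + 1 + 0)*(-5) = -50*9*(-5) = -450*(-5) = 2250)
q*(35/(-10) - 17) = 2250*(35/(-10) - 17) = 2250*(35*(-1/10) - 17) = 2250*(-7/2 - 17) = 2250*(-41/2) = -46125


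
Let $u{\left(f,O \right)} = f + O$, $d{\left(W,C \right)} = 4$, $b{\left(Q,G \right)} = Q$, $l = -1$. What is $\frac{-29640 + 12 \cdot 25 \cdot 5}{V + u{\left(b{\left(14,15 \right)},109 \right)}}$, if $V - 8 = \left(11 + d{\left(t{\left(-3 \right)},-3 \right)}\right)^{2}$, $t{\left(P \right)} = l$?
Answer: $- \frac{7035}{89} \approx -79.045$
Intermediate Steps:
$t{\left(P \right)} = -1$
$u{\left(f,O \right)} = O + f$
$V = 233$ ($V = 8 + \left(11 + 4\right)^{2} = 8 + 15^{2} = 8 + 225 = 233$)
$\frac{-29640 + 12 \cdot 25 \cdot 5}{V + u{\left(b{\left(14,15 \right)},109 \right)}} = \frac{-29640 + 12 \cdot 25 \cdot 5}{233 + \left(109 + 14\right)} = \frac{-29640 + 300 \cdot 5}{233 + 123} = \frac{-29640 + 1500}{356} = \left(-28140\right) \frac{1}{356} = - \frac{7035}{89}$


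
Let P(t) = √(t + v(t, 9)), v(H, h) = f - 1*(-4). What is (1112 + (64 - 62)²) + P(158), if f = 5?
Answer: 1116 + √167 ≈ 1128.9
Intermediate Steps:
v(H, h) = 9 (v(H, h) = 5 - 1*(-4) = 5 + 4 = 9)
P(t) = √(9 + t) (P(t) = √(t + 9) = √(9 + t))
(1112 + (64 - 62)²) + P(158) = (1112 + (64 - 62)²) + √(9 + 158) = (1112 + 2²) + √167 = (1112 + 4) + √167 = 1116 + √167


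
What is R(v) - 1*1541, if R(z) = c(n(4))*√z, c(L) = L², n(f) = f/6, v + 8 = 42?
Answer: -1541 + 4*√34/9 ≈ -1538.4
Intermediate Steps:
v = 34 (v = -8 + 42 = 34)
n(f) = f/6 (n(f) = f*(⅙) = f/6)
R(z) = 4*√z/9 (R(z) = ((⅙)*4)²*√z = (⅔)²*√z = 4*√z/9)
R(v) - 1*1541 = 4*√34/9 - 1*1541 = 4*√34/9 - 1541 = -1541 + 4*√34/9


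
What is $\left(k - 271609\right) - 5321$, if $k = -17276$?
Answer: $-294206$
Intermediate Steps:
$\left(k - 271609\right) - 5321 = \left(-17276 - 271609\right) - 5321 = -288885 - 5321 = -294206$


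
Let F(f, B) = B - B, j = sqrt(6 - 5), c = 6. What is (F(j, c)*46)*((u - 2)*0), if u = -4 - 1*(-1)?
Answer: 0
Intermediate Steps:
j = 1 (j = sqrt(1) = 1)
F(f, B) = 0
u = -3 (u = -4 + 1 = -3)
(F(j, c)*46)*((u - 2)*0) = (0*46)*((-3 - 2)*0) = 0*(-5*0) = 0*0 = 0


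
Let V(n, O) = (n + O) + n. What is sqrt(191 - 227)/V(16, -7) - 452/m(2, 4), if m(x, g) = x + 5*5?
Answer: -452/27 + 6*I/25 ≈ -16.741 + 0.24*I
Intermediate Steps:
m(x, g) = 25 + x (m(x, g) = x + 25 = 25 + x)
V(n, O) = O + 2*n (V(n, O) = (O + n) + n = O + 2*n)
sqrt(191 - 227)/V(16, -7) - 452/m(2, 4) = sqrt(191 - 227)/(-7 + 2*16) - 452/(25 + 2) = sqrt(-36)/(-7 + 32) - 452/27 = (6*I)/25 - 452*1/27 = (6*I)*(1/25) - 452/27 = 6*I/25 - 452/27 = -452/27 + 6*I/25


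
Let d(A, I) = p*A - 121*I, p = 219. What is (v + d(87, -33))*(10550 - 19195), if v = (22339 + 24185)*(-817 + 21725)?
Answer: -8409396414510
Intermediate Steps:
d(A, I) = -121*I + 219*A (d(A, I) = 219*A - 121*I = -121*I + 219*A)
v = 972723792 (v = 46524*20908 = 972723792)
(v + d(87, -33))*(10550 - 19195) = (972723792 + (-121*(-33) + 219*87))*(10550 - 19195) = (972723792 + (3993 + 19053))*(-8645) = (972723792 + 23046)*(-8645) = 972746838*(-8645) = -8409396414510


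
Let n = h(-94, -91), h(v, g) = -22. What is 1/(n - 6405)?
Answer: -1/6427 ≈ -0.00015559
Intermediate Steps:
n = -22
1/(n - 6405) = 1/(-22 - 6405) = 1/(-6427) = -1/6427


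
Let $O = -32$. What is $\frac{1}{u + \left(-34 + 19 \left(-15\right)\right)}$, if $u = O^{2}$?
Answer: $\frac{1}{705} \approx 0.0014184$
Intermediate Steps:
$u = 1024$ ($u = \left(-32\right)^{2} = 1024$)
$\frac{1}{u + \left(-34 + 19 \left(-15\right)\right)} = \frac{1}{1024 + \left(-34 + 19 \left(-15\right)\right)} = \frac{1}{1024 - 319} = \frac{1}{705}$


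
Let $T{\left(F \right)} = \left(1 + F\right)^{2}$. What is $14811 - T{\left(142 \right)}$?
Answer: $-5638$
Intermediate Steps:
$14811 - T{\left(142 \right)} = 14811 - \left(1 + 142\right)^{2} = 14811 - 143^{2} = 14811 - 20449 = -5638$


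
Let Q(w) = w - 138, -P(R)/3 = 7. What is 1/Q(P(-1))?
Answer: -1/159 ≈ -0.0062893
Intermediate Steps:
P(R) = -21 (P(R) = -3*7 = -21)
Q(w) = -138 + w
1/Q(P(-1)) = 1/(-138 - 21) = 1/(-159) = -1/159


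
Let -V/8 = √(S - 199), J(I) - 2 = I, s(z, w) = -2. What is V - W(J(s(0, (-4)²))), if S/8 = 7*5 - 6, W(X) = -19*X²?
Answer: -8*√33 ≈ -45.956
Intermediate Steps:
J(I) = 2 + I
S = 232 (S = 8*(7*5 - 6) = 8*(35 - 6) = 8*29 = 232)
V = -8*√33 (V = -8*√(232 - 199) = -8*√33 ≈ -45.956)
V - W(J(s(0, (-4)²))) = -8*√33 - (-19)*(2 - 2)² = -8*√33 - (-19)*0² = -8*√33 - (-19)*0 = -8*√33 - 1*0 = -8*√33 + 0 = -8*√33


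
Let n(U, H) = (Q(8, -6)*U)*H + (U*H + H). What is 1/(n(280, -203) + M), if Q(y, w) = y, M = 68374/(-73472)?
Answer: -36736/18800159755 ≈ -1.9540e-6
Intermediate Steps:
M = -34187/36736 (M = 68374*(-1/73472) = -34187/36736 ≈ -0.93061)
n(U, H) = H + 9*H*U (n(U, H) = (8*U)*H + (U*H + H) = 8*H*U + (H*U + H) = 8*H*U + (H + H*U) = H + 9*H*U)
1/(n(280, -203) + M) = 1/(-203*(1 + 9*280) - 34187/36736) = 1/(-203*(1 + 2520) - 34187/36736) = 1/(-203*2521 - 34187/36736) = 1/(-511763 - 34187/36736) = 1/(-18800159755/36736) = -36736/18800159755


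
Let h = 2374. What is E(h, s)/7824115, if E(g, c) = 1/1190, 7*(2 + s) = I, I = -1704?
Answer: 1/9310696850 ≈ 1.0740e-10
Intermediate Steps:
s = -1718/7 (s = -2 + (⅐)*(-1704) = -2 - 1704/7 = -1718/7 ≈ -245.43)
E(g, c) = 1/1190
E(h, s)/7824115 = (1/1190)/7824115 = (1/1190)*(1/7824115) = 1/9310696850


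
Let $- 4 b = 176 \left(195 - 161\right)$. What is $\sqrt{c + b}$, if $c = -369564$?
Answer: $2 i \sqrt{92765} \approx 609.15 i$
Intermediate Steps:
$b = -1496$ ($b = - \frac{176 \left(195 - 161\right)}{4} = - \frac{176 \cdot 34}{4} = \left(- \frac{1}{4}\right) 5984 = -1496$)
$\sqrt{c + b} = \sqrt{-369564 - 1496} = \sqrt{-371060} = 2 i \sqrt{92765}$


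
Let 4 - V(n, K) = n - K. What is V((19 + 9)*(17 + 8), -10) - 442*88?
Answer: -39602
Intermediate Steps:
V(n, K) = 4 + K - n (V(n, K) = 4 - (n - K) = 4 + (K - n) = 4 + K - n)
V((19 + 9)*(17 + 8), -10) - 442*88 = (4 - 10 - (19 + 9)*(17 + 8)) - 442*88 = (4 - 10 - 28*25) - 38896 = (4 - 10 - 1*700) - 38896 = (4 - 10 - 700) - 38896 = -706 - 38896 = -39602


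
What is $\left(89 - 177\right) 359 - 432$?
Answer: $-32024$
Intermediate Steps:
$\left(89 - 177\right) 359 - 432 = \left(-88\right) 359 - 432 = -31592 - 432 = -32024$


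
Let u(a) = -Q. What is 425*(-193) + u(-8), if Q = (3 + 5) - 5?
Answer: -82028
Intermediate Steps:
Q = 3 (Q = 8 - 5 = 3)
u(a) = -3 (u(a) = -1*3 = -3)
425*(-193) + u(-8) = 425*(-193) - 3 = -82025 - 3 = -82028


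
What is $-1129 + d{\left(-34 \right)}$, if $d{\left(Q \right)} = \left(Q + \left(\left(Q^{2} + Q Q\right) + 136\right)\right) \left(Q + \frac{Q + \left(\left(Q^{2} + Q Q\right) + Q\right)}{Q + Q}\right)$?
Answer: $-162867$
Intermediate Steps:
$d{\left(Q \right)} = \left(Q + \frac{2 Q + 2 Q^{2}}{2 Q}\right) \left(136 + Q + 2 Q^{2}\right)$ ($d{\left(Q \right)} = \left(Q + \left(\left(Q^{2} + Q^{2}\right) + 136\right)\right) \left(Q + \frac{Q + \left(\left(Q^{2} + Q^{2}\right) + Q\right)}{2 Q}\right) = \left(Q + \left(2 Q^{2} + 136\right)\right) \left(Q + \left(Q + \left(2 Q^{2} + Q\right)\right) \frac{1}{2 Q}\right) = \left(Q + \left(136 + 2 Q^{2}\right)\right) \left(Q + \left(Q + \left(Q + 2 Q^{2}\right)\right) \frac{1}{2 Q}\right) = \left(136 + Q + 2 Q^{2}\right) \left(Q + \left(2 Q + 2 Q^{2}\right) \frac{1}{2 Q}\right) = \left(136 + Q + 2 Q^{2}\right) \left(Q + \frac{2 Q + 2 Q^{2}}{2 Q}\right) = \left(Q + \frac{2 Q + 2 Q^{2}}{2 Q}\right) \left(136 + Q + 2 Q^{2}\right)$)
$-1129 + d{\left(-34 \right)} = -1129 + \left(136 + 4 \left(-34\right)^{2} + 4 \left(-34\right)^{3} + 273 \left(-34\right)\right) = -1129 + \left(136 + 4 \cdot 1156 + 4 \left(-39304\right) - 9282\right) = -1129 + \left(136 + 4624 - 157216 - 9282\right) = -1129 - 161738 = -162867$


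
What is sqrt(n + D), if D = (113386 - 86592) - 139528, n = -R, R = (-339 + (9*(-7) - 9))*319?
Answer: 35*sqrt(15) ≈ 135.55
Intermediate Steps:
R = -131109 (R = (-339 + (-63 - 9))*319 = (-339 - 72)*319 = -411*319 = -131109)
n = 131109 (n = -1*(-131109) = 131109)
D = -112734 (D = 26794 - 139528 = -112734)
sqrt(n + D) = sqrt(131109 - 112734) = sqrt(18375) = 35*sqrt(15)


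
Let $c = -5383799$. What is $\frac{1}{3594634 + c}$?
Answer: $- \frac{1}{1789165} \approx -5.5892 \cdot 10^{-7}$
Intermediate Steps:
$\frac{1}{3594634 + c} = \frac{1}{3594634 - 5383799} = \frac{1}{-1789165} = - \frac{1}{1789165}$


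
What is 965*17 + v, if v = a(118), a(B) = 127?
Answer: 16532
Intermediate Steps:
v = 127
965*17 + v = 965*17 + 127 = 16405 + 127 = 16532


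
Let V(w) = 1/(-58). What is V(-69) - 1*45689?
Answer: -2649963/58 ≈ -45689.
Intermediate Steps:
V(w) = -1/58
V(-69) - 1*45689 = -1/58 - 1*45689 = -1/58 - 45689 = -2649963/58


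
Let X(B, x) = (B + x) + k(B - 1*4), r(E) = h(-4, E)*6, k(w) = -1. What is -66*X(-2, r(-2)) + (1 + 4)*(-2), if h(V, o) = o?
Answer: 980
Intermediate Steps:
r(E) = 6*E (r(E) = E*6 = 6*E)
X(B, x) = -1 + B + x (X(B, x) = (B + x) - 1 = -1 + B + x)
-66*X(-2, r(-2)) + (1 + 4)*(-2) = -66*(-1 - 2 + 6*(-2)) + (1 + 4)*(-2) = -66*(-1 - 2 - 12) + 5*(-2) = -66*(-15) - 10 = 990 - 10 = 980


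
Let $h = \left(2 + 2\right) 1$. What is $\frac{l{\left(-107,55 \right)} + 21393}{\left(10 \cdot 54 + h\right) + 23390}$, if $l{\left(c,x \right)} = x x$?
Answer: $\frac{12209}{11967} \approx 1.0202$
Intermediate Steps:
$h = 4$ ($h = 4 \cdot 1 = 4$)
$l{\left(c,x \right)} = x^{2}$
$\frac{l{\left(-107,55 \right)} + 21393}{\left(10 \cdot 54 + h\right) + 23390} = \frac{55^{2} + 21393}{\left(10 \cdot 54 + 4\right) + 23390} = \frac{3025 + 21393}{\left(540 + 4\right) + 23390} = \frac{24418}{544 + 23390} = \frac{24418}{23934} = 24418 \cdot \frac{1}{23934} = \frac{12209}{11967}$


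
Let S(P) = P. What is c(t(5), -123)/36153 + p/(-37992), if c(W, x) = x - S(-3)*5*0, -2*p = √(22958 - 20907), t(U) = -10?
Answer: -41/12051 + √2051/75984 ≈ -0.0028062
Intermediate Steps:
p = -√2051/2 (p = -√(22958 - 20907)/2 = -√2051/2 ≈ -22.644)
c(W, x) = x (c(W, x) = x - (-3*5)*0 = x - (-15)*0 = x - 1*0 = x + 0 = x)
c(t(5), -123)/36153 + p/(-37992) = -123/36153 - √2051/2/(-37992) = -123*1/36153 - √2051/2*(-1/37992) = -41/12051 + √2051/75984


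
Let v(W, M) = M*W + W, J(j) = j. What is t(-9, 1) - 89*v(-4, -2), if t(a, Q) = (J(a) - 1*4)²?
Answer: -187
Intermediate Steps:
v(W, M) = W + M*W
t(a, Q) = (-4 + a)² (t(a, Q) = (a - 1*4)² = (a - 4)² = (-4 + a)²)
t(-9, 1) - 89*v(-4, -2) = (-4 - 9)² - (-356)*(1 - 2) = (-13)² - (-356)*(-1) = 169 - 89*4 = 169 - 356 = -187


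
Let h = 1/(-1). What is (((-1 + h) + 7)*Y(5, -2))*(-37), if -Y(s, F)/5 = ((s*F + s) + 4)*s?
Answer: -4625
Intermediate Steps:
h = -1
Y(s, F) = -5*s*(4 + s + F*s) (Y(s, F) = -5*((s*F + s) + 4)*s = -5*((F*s + s) + 4)*s = -5*((s + F*s) + 4)*s = -5*(4 + s + F*s)*s = -5*s*(4 + s + F*s))
(((-1 + h) + 7)*Y(5, -2))*(-37) = (((-1 - 1) + 7)*(-5*5*(4 + 5 - 2*5)))*(-37) = ((-2 + 7)*(-5*5*(4 + 5 - 10)))*(-37) = (5*(-5*5*(-1)))*(-37) = (5*25)*(-37) = 125*(-37) = -4625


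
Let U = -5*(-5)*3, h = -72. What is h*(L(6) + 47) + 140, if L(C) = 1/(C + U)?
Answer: -29204/9 ≈ -3244.9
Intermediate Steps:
U = 75 (U = 25*3 = 75)
L(C) = 1/(75 + C) (L(C) = 1/(C + 75) = 1/(75 + C))
h*(L(6) + 47) + 140 = -72*(1/(75 + 6) + 47) + 140 = -72*(1/81 + 47) + 140 = -72*3808/81 + 140 = -30464/9 + 140 = -29204/9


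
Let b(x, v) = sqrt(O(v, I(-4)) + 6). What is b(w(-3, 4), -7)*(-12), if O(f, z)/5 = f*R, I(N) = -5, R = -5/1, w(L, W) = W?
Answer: -12*sqrt(181) ≈ -161.44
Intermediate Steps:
R = -5 (R = -5*1 = -5)
O(f, z) = -25*f (O(f, z) = 5*(f*(-5)) = 5*(-5*f) = -25*f)
b(x, v) = sqrt(6 - 25*v) (b(x, v) = sqrt(-25*v + 6) = sqrt(6 - 25*v))
b(w(-3, 4), -7)*(-12) = sqrt(6 - 25*(-7))*(-12) = sqrt(6 + 175)*(-12) = sqrt(181)*(-12) = -12*sqrt(181)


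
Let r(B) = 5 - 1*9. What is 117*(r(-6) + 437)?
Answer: 50661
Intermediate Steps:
r(B) = -4 (r(B) = 5 - 9 = -4)
117*(r(-6) + 437) = 117*(-4 + 437) = 117*433 = 50661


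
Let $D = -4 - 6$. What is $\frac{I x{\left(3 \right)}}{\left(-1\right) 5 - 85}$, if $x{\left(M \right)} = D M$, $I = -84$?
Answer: $-28$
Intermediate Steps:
$D = -10$ ($D = -4 - 6 = -10$)
$x{\left(M \right)} = - 10 M$
$\frac{I x{\left(3 \right)}}{\left(-1\right) 5 - 85} = \frac{\left(-84\right) \left(\left(-10\right) 3\right)}{\left(-1\right) 5 - 85} = \frac{\left(-84\right) \left(-30\right)}{-5 - 85} = \frac{2520}{-90} = 2520 \left(- \frac{1}{90}\right) = -28$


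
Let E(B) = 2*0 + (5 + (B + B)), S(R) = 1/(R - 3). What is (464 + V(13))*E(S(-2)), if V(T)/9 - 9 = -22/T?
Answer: 158401/65 ≈ 2436.9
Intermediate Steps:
S(R) = 1/(-3 + R)
V(T) = 81 - 198/T (V(T) = 81 + 9*(-22/T) = 81 - 198/T)
E(B) = 5 + 2*B (E(B) = 0 + (5 + 2*B) = 5 + 2*B)
(464 + V(13))*E(S(-2)) = (464 + (81 - 198/13))*(5 + 2/(-3 - 2)) = (464 + (81 - 198*1/13))*(5 + 2/(-5)) = (464 + (81 - 198/13))*(5 + 2*(-⅕)) = (464 + 855/13)*(5 - ⅖) = (6887/13)*(23/5) = 158401/65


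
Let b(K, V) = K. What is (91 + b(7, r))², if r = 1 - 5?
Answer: 9604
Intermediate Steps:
r = -4
(91 + b(7, r))² = (91 + 7)² = 98² = 9604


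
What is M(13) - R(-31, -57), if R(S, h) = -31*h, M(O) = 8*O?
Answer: -1663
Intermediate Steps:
M(13) - R(-31, -57) = 8*13 - (-31)*(-57) = 104 - 1*1767 = 104 - 1767 = -1663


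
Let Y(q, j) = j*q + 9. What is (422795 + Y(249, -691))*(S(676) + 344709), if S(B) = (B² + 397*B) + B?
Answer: 268480946085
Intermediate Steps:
Y(q, j) = 9 + j*q
S(B) = B² + 398*B
(422795 + Y(249, -691))*(S(676) + 344709) = (422795 + (9 - 691*249))*(676*(398 + 676) + 344709) = (422795 + (9 - 172059))*(676*1074 + 344709) = (422795 - 172050)*(726024 + 344709) = 250745*1070733 = 268480946085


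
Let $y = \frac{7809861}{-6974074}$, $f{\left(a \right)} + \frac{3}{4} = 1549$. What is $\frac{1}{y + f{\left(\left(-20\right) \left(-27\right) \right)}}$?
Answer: $\frac{13948148}{21579600419} \approx 0.00064636$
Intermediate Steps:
$f{\left(a \right)} = \frac{6193}{4}$ ($f{\left(a \right)} = - \frac{3}{4} + 1549 = \frac{6193}{4}$)
$y = - \frac{7809861}{6974074}$ ($y = 7809861 \left(- \frac{1}{6974074}\right) = - \frac{7809861}{6974074} \approx -1.1198$)
$\frac{1}{y + f{\left(\left(-20\right) \left(-27\right) \right)}} = \frac{1}{- \frac{7809861}{6974074} + \frac{6193}{4}} = \frac{1}{\frac{21579600419}{13948148}} = \frac{13948148}{21579600419}$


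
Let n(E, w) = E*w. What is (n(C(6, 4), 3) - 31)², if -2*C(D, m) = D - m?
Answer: 1156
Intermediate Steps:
C(D, m) = m/2 - D/2 (C(D, m) = -(D - m)/2 = m/2 - D/2)
(n(C(6, 4), 3) - 31)² = (((½)*4 - ½*6)*3 - 31)² = ((2 - 3)*3 - 31)² = (-1*3 - 31)² = (-3 - 31)² = (-34)² = 1156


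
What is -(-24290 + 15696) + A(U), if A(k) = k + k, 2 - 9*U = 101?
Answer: 8572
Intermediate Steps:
U = -11 (U = 2/9 - ⅑*101 = 2/9 - 101/9 = -11)
A(k) = 2*k
-(-24290 + 15696) + A(U) = -(-24290 + 15696) + 2*(-11) = -1*(-8594) - 22 = 8594 - 22 = 8572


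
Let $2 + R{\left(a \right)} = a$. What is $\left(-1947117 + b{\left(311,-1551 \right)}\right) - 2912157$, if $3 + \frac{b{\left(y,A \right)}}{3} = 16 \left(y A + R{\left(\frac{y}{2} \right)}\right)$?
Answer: $-28005243$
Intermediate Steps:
$R{\left(a \right)} = -2 + a$
$b{\left(y,A \right)} = -105 + 24 y + 48 A y$ ($b{\left(y,A \right)} = -9 + 3 \cdot 16 \left(y A + \left(-2 + \frac{y}{2}\right)\right) = -9 + 3 \cdot 16 \left(A y + \left(-2 + y \frac{1}{2}\right)\right) = -9 + 3 \cdot 16 \left(A y + \left(-2 + \frac{y}{2}\right)\right) = -9 + 3 \cdot 16 \left(-2 + \frac{y}{2} + A y\right) = -9 + 3 \left(-32 + 8 y + 16 A y\right) = -9 + \left(-96 + 24 y + 48 A y\right) = -105 + 24 y + 48 A y$)
$\left(-1947117 + b{\left(311,-1551 \right)}\right) - 2912157 = \left(-1947117 + \left(-105 + 24 \cdot 311 + 48 \left(-1551\right) 311\right)\right) - 2912157 = \left(-1947117 - 23145969\right) - 2912157 = -25093086 - 2912157 = -28005243$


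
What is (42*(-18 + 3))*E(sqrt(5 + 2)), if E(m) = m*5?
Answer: -3150*sqrt(7) ≈ -8334.1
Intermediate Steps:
E(m) = 5*m
(42*(-18 + 3))*E(sqrt(5 + 2)) = (42*(-18 + 3))*(5*sqrt(5 + 2)) = (42*(-15))*(5*sqrt(7)) = -3150*sqrt(7)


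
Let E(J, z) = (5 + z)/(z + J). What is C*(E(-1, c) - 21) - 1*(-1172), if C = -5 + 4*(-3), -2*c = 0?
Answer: 1614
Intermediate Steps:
c = 0 (c = -1/2*0 = 0)
E(J, z) = (5 + z)/(J + z)
C = -17 (C = -5 - 12 = -17)
C*(E(-1, c) - 21) - 1*(-1172) = -17*((5 + 0)/(-1 + 0) - 21) - 1*(-1172) = -17*(5/(-1) - 21) + 1172 = -17*(-1*5 - 21) + 1172 = -17*(-5 - 21) + 1172 = -17*(-26) + 1172 = 442 + 1172 = 1614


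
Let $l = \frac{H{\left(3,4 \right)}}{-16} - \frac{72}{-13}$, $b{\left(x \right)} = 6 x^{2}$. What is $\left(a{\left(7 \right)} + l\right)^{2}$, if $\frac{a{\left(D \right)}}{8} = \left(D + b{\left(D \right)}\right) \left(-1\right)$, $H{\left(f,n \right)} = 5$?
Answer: $\frac{249777049729}{43264} \approx 5.7733 \cdot 10^{6}$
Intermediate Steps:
$l = \frac{1087}{208}$ ($l = \frac{5}{-16} - \frac{72}{-13} = 5 \left(- \frac{1}{16}\right) - - \frac{72}{13} = - \frac{5}{16} + \frac{72}{13} = \frac{1087}{208} \approx 5.226$)
$a{\left(D \right)} = - 48 D^{2} - 8 D$ ($a{\left(D \right)} = 8 \left(D + 6 D^{2}\right) \left(-1\right) = 8 \left(- D - 6 D^{2}\right) = - 48 D^{2} - 8 D$)
$\left(a{\left(7 \right)} + l\right)^{2} = \left(8 \cdot 7 \left(-1 - 42\right) + \frac{1087}{208}\right)^{2} = \left(8 \cdot 7 \left(-43\right) + \frac{1087}{208}\right)^{2} = \left(-2408 + \frac{1087}{208}\right)^{2} = \left(- \frac{499777}{208}\right)^{2} = \frac{249777049729}{43264}$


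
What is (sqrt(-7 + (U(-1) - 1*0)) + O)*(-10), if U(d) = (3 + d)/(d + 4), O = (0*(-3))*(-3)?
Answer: -10*I*sqrt(57)/3 ≈ -25.166*I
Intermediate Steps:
O = 0 (O = 0*(-3) = 0)
U(d) = (3 + d)/(4 + d)
(sqrt(-7 + (U(-1) - 1*0)) + O)*(-10) = (sqrt(-7 + ((3 - 1)/(4 - 1) - 1*0)) + 0)*(-10) = (sqrt(-7 + (2/3 + 0)) + 0)*(-10) = (sqrt(-7 + 2/3) + 0)*(-10) = (sqrt(-19/3) + 0)*(-10) = (I*sqrt(57)/3 + 0)*(-10) = (I*sqrt(57)/3)*(-10) = -10*I*sqrt(57)/3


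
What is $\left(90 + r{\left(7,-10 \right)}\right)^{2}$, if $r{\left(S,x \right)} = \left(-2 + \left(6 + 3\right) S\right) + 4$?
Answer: $24025$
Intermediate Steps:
$r{\left(S,x \right)} = 2 + 9 S$ ($r{\left(S,x \right)} = \left(-2 + 9 S\right) + 4 = 2 + 9 S$)
$\left(90 + r{\left(7,-10 \right)}\right)^{2} = \left(90 + \left(2 + 9 \cdot 7\right)\right)^{2} = \left(90 + \left(2 + 63\right)\right)^{2} = \left(90 + 65\right)^{2} = 155^{2} = 24025$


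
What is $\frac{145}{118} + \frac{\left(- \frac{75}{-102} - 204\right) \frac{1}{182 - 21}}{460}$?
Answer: $\frac{182150151}{148564360} \approx 1.2261$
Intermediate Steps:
$\frac{145}{118} + \frac{\left(- \frac{75}{-102} - 204\right) \frac{1}{182 - 21}}{460} = 145 \cdot \frac{1}{118} + \frac{\left(-75\right) \left(- \frac{1}{102}\right) - 204}{161} \cdot \frac{1}{460} = \frac{145}{118} + \left(\frac{25}{34} - 204\right) \frac{1}{161} \cdot \frac{1}{460} = \frac{145}{118} + \left(- \frac{6911}{34}\right) \frac{1}{161} \cdot \frac{1}{460} = \frac{145}{118} - \frac{6911}{2518040} = \frac{182150151}{148564360}$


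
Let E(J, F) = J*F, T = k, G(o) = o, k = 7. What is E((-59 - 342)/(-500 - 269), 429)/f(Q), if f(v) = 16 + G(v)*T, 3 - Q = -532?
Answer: 172029/2892209 ≈ 0.059480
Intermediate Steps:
T = 7
E(J, F) = F*J
Q = 535 (Q = 3 - 1*(-532) = 3 + 532 = 535)
f(v) = 16 + 7*v (f(v) = 16 + v*7 = 16 + 7*v)
E((-59 - 342)/(-500 - 269), 429)/f(Q) = (429*((-59 - 342)/(-500 - 269)))/(16 + 7*535) = (429*(-401/(-769)))/(16 + 3745) = (429*(-401*(-1/769)))/3761 = (429*(401/769))*(1/3761) = (172029/769)*(1/3761) = 172029/2892209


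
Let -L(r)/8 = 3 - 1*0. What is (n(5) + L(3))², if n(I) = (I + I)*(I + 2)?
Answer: 2116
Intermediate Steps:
L(r) = -24 (L(r) = -8*(3 - 1*0) = -8*(3 + 0) = -8*3 = -24)
n(I) = 2*I*(2 + I) (n(I) = (2*I)*(2 + I) = 2*I*(2 + I))
(n(5) + L(3))² = (2*5*(2 + 5) - 24)² = (2*5*7 - 24)² = (70 - 24)² = 46² = 2116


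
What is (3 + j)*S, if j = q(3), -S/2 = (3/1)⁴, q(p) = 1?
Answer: -648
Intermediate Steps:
S = -162 (S = -2*(3/1)⁴ = -2*(3*1)⁴ = -2*3⁴ = -2*81 = -162)
j = 1
(3 + j)*S = (3 + 1)*(-162) = 4*(-162) = -648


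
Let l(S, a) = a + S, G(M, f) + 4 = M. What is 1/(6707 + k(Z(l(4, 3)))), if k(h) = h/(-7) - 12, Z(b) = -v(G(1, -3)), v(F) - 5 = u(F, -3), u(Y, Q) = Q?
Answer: 7/46867 ≈ 0.00014936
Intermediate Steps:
G(M, f) = -4 + M
v(F) = 2 (v(F) = 5 - 3 = 2)
l(S, a) = S + a
Z(b) = -2 (Z(b) = -1*2 = -2)
k(h) = -12 - h/7 (k(h) = h*(-⅐) - 12 = -h/7 - 12 = -12 - h/7)
1/(6707 + k(Z(l(4, 3)))) = 1/(6707 + (-12 - ⅐*(-2))) = 1/(6707 + (-12 + 2/7)) = 1/(6707 - 82/7) = 1/(46867/7) = 7/46867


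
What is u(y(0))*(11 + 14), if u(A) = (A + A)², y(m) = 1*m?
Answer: 0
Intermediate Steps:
y(m) = m
u(A) = 4*A² (u(A) = (2*A)² = 4*A²)
u(y(0))*(11 + 14) = (4*0²)*(11 + 14) = (4*0)*25 = 0*25 = 0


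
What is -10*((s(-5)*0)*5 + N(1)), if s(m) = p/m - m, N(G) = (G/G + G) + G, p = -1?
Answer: -30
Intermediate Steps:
N(G) = 1 + 2*G (N(G) = (1 + G) + G = 1 + 2*G)
s(m) = -m - 1/m (s(m) = -1/m - m = -m - 1/m)
-10*((s(-5)*0)*5 + N(1)) = -10*(((-1*(-5) - 1/(-5))*0)*5 + (1 + 2*1)) = -10*(((5 - 1*(-⅕))*0)*5 + (1 + 2)) = -10*(((5 + ⅕)*0)*5 + 3) = -10*(((26/5)*0)*5 + 3) = -10*(0*5 + 3) = -10*(0 + 3) = -10*3 = -30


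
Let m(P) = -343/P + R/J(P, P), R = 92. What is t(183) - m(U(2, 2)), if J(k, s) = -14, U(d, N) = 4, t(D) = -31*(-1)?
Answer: 3453/28 ≈ 123.32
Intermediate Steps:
t(D) = 31
m(P) = -46/7 - 343/P (m(P) = -343/P + 92/(-14) = -343/P + 92*(-1/14) = -343/P - 46/7 = -46/7 - 343/P)
t(183) - m(U(2, 2)) = 31 - (-46/7 - 343/4) = 31 - 1*(-2585/28) = 31 + 2585/28 = 3453/28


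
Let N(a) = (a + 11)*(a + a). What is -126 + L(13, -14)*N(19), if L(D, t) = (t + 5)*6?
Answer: -61686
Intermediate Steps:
L(D, t) = 30 + 6*t (L(D, t) = (5 + t)*6 = 30 + 6*t)
N(a) = 2*a*(11 + a) (N(a) = (11 + a)*(2*a) = 2*a*(11 + a))
-126 + L(13, -14)*N(19) = -126 + (30 + 6*(-14))*(2*19*(11 + 19)) = -126 + (30 - 84)*(2*19*30) = -126 - 54*1140 = -126 - 61560 = -61686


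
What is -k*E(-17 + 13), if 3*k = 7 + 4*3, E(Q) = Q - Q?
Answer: 0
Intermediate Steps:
E(Q) = 0
k = 19/3 (k = (7 + 4*3)/3 = (7 + 12)/3 = (⅓)*19 = 19/3 ≈ 6.3333)
-k*E(-17 + 13) = -19*0/3 = -1*0 = 0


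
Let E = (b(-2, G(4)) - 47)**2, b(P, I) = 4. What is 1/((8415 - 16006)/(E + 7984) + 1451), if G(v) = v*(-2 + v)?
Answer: 9833/14260092 ≈ 0.00068955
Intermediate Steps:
E = 1849 (E = (4 - 47)**2 = (-43)**2 = 1849)
1/((8415 - 16006)/(E + 7984) + 1451) = 1/((8415 - 16006)/(1849 + 7984) + 1451) = 1/(-7591/9833 + 1451) = 1/(14260092/9833) = 9833/14260092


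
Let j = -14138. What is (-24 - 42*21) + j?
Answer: -15044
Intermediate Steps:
(-24 - 42*21) + j = (-24 - 42*21) - 14138 = (-24 - 882) - 14138 = -906 - 14138 = -15044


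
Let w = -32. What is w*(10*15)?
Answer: -4800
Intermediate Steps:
w*(10*15) = -320*15 = -32*150 = -4800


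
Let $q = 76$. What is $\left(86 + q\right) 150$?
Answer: $24300$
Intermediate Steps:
$\left(86 + q\right) 150 = \left(86 + 76\right) 150 = 162 \cdot 150 = 24300$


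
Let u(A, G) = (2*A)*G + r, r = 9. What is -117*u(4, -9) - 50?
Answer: 7321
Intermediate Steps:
u(A, G) = 9 + 2*A*G (u(A, G) = (2*A)*G + 9 = 2*A*G + 9 = 9 + 2*A*G)
-117*u(4, -9) - 50 = -117*(9 + 2*4*(-9)) - 50 = -117*(9 - 72) - 50 = -117*(-63) - 50 = 7371 - 50 = 7321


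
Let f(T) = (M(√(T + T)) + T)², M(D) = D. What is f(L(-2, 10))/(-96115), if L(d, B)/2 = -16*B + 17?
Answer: -81224/96115 + 1144*I*√143/96115 ≈ -0.84507 + 0.14233*I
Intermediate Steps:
L(d, B) = 34 - 32*B (L(d, B) = 2*(-16*B + 17) = 2*(17 - 16*B) = 34 - 32*B)
f(T) = (T + √2*√T)² (f(T) = (√(T + T) + T)² = (√(2*T) + T)² = (√2*√T + T)² = (T + √2*√T)²)
f(L(-2, 10))/(-96115) = ((34 - 32*10) + √2*√(34 - 32*10))²/(-96115) = ((34 - 320) + √2*√(34 - 320))²*(-1/96115) = (-286 + √2*√(-286))²*(-1/96115) = (-286 + √2*(I*√286))²*(-1/96115) = (-286 + 2*I*√143)²*(-1/96115) = -(-286 + 2*I*√143)²/96115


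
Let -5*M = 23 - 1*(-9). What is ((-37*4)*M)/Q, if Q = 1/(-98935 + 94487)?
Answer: -21065728/5 ≈ -4.2131e+6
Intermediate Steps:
M = -32/5 (M = -(23 - 1*(-9))/5 = -(23 + 9)/5 = -1/5*32 = -32/5 ≈ -6.4000)
Q = -1/4448 (Q = 1/(-4448) = -1/4448 ≈ -0.00022482)
((-37*4)*M)/Q = (-37*4*(-32/5))/(-1/4448) = -148*(-32/5)*(-4448) = (4736/5)*(-4448) = -21065728/5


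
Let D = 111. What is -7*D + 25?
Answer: -752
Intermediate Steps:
-7*D + 25 = -7*111 + 25 = -777 + 25 = -752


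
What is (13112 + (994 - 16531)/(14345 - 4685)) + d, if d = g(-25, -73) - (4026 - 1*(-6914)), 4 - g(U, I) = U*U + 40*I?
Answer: 14391441/3220 ≈ 4469.4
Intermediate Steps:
g(U, I) = 4 - U² - 40*I (g(U, I) = 4 - (U*U + 40*I) = 4 - (U² + 40*I) = 4 + (-U² - 40*I) = 4 - U² - 40*I)
d = -8641 (d = (4 - 1*(-25)² - 40*(-73)) - (4026 - 1*(-6914)) = (4 - 1*625 + 2920) - (4026 + 6914) = (4 - 625 + 2920) - 1*10940 = 2299 - 10940 = -8641)
(13112 + (994 - 16531)/(14345 - 4685)) + d = (13112 + (994 - 16531)/(14345 - 4685)) - 8641 = (13112 - 15537/9660) - 8641 = (13112 - 15537*1/9660) - 8641 = (13112 - 5179/3220) - 8641 = 42215461/3220 - 8641 = 14391441/3220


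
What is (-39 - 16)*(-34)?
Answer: 1870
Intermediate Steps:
(-39 - 16)*(-34) = -55*(-34) = 1870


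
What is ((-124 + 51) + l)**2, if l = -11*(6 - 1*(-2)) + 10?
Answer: 22801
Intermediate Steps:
l = -78 (l = -11*(6 + 2) + 10 = -11*8 + 10 = -88 + 10 = -78)
((-124 + 51) + l)**2 = ((-124 + 51) - 78)**2 = (-73 - 78)**2 = (-151)**2 = 22801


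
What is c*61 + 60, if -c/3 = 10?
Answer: -1770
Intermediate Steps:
c = -30 (c = -3*10 = -30)
c*61 + 60 = -30*61 + 60 = -1830 + 60 = -1770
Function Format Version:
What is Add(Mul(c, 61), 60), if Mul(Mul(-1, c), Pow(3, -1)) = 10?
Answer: -1770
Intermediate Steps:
c = -30 (c = Mul(-3, 10) = -30)
Add(Mul(c, 61), 60) = Add(Mul(-30, 61), 60) = Add(-1830, 60) = -1770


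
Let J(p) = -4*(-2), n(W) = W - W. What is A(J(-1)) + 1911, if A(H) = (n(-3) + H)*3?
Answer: 1935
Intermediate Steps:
n(W) = 0
J(p) = 8
A(H) = 3*H (A(H) = (0 + H)*3 = H*3 = 3*H)
A(J(-1)) + 1911 = 3*8 + 1911 = 24 + 1911 = 1935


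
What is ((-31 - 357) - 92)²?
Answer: 230400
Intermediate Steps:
((-31 - 357) - 92)² = (-388 - 92)² = (-480)² = 230400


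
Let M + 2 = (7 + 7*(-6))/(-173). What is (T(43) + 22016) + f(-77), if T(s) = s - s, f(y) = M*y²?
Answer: 1964849/173 ≈ 11358.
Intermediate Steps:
M = -311/173 (M = -2 + (7 + 7*(-6))/(-173) = -2 + (7 - 42)*(-1/173) = -2 - 35*(-1/173) = -2 + 35/173 = -311/173 ≈ -1.7977)
f(y) = -311*y²/173
T(s) = 0
(T(43) + 22016) + f(-77) = (0 + 22016) - 311/173*(-77)² = 22016 - 311/173*5929 = 22016 - 1843919/173 = 1964849/173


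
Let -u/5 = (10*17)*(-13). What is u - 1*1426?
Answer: 9624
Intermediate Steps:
u = 11050 (u = -5*10*17*(-13) = -850*(-13) = -5*(-2210) = 11050)
u - 1*1426 = 11050 - 1*1426 = 11050 - 1426 = 9624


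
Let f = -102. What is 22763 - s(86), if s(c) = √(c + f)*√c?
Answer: 22763 - 4*I*√86 ≈ 22763.0 - 37.094*I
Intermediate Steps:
s(c) = √c*√(-102 + c) (s(c) = √(c - 102)*√c = √(-102 + c)*√c = √c*√(-102 + c))
22763 - s(86) = 22763 - √86*√(-102 + 86) = 22763 - √86*√(-16) = 22763 - √86*4*I = 22763 - 4*I*√86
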